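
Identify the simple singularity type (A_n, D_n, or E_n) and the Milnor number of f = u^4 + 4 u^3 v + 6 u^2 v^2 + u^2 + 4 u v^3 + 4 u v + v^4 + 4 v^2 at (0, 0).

The Hessian of f at 0 is [[2, 4], [4, 8]] with rank 1, so corank 1. A Groebner basis of the Jacobian ideal J(f) in C{u,v} is {v^3, u + 2*v}; counting standard monomials gives mu = 3. Corank 1: A-series; mu = 3 gives A_3.

Type A_3, Milnor number mu = 3.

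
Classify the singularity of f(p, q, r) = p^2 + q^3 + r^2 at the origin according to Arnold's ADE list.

A_2

The Hessian of f at 0 has rank 2. Corank 1: A-series; mu = 2 gives A_2.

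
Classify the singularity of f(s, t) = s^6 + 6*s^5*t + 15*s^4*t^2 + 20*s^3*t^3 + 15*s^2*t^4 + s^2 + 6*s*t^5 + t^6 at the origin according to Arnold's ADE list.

A5

The Hessian of f at 0 has rank 1. Corank 1: A-series; mu = 5 gives A_5.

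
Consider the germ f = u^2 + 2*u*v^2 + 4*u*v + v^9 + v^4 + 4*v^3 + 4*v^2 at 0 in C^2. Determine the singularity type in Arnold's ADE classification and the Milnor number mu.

Type A_8, Milnor number mu = 8.

The Hessian of f at 0 is [[2, 4], [4, 8]] with rank 1, so corank 1. A Groebner basis of the Jacobian ideal J(f) in C{u,v} is {u^4 + 8*u^3*v - 24*u^3 - 80*u^2*v + 80*u^2 + 192*u*v - 64*u - 128*v, u + v^2 + 2*v}; counting standard monomials gives mu = 8. Corank 1: A-series; mu = 8 gives A_8.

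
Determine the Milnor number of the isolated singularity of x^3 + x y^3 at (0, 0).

The Hessian of f at 0 has rank 0. Corank 2; j^3 = x^3 is a perfect cube, so E-series; the 4-jet and mu = 7 give E_7.

7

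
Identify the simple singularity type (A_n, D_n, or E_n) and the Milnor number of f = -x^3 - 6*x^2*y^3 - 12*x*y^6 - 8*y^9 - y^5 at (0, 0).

Type E8, Milnor number mu = 8.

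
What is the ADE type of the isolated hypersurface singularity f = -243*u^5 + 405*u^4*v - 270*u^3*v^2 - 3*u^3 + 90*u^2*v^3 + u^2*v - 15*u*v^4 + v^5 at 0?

D_6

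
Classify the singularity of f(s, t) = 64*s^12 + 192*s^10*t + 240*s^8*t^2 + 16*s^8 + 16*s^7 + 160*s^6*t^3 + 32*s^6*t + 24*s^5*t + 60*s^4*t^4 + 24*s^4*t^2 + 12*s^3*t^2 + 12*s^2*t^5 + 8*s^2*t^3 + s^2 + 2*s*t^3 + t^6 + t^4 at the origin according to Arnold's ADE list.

A_3

The Hessian of f at 0 is [[2, 0], [0, 0]] with rank 1, so corank 1. A Groebner basis of the Jacobian ideal J(f) in C{s,t} is {t^3, s}; counting standard monomials gives mu = 3. Corank 1: A-series; mu = 3 gives A_3.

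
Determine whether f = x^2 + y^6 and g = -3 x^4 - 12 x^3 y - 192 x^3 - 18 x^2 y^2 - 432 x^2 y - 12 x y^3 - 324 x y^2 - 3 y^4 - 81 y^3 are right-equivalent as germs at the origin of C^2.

No.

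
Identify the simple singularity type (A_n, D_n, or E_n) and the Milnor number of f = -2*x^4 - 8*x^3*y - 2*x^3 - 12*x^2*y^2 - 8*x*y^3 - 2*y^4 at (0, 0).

The Hessian of f at 0 is [[0, 0], [0, 0]] with rank 0, so corank 2. A Groebner basis of the Jacobian ideal J(f) in C{x,y} is {y^4, x*y^2 + y^3/3, x^2}; counting standard monomials gives mu = 6. Corank 2; j^3 = -2*x^3 is a perfect cube, so E-series; the 4-jet and mu = 6 give E_6.

Type E_6, Milnor number mu = 6.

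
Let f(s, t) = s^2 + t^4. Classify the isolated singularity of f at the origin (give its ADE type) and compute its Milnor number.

Type A3, Milnor number mu = 3.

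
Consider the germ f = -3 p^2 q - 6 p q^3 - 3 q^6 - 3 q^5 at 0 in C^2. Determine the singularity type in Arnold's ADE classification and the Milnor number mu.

Type D_7, Milnor number mu = 7.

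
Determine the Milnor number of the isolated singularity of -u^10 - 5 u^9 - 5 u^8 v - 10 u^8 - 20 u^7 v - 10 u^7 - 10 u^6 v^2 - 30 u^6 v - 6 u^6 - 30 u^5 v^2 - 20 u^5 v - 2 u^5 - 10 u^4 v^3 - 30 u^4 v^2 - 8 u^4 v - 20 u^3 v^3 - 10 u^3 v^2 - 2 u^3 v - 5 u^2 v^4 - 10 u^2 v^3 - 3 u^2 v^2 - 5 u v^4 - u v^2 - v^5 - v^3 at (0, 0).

The Hessian of f at 0 has rank 0. Corank 2; j^3 = -v^2*(u + v) has shape L^2 M (L != M), so D-series; mu = 6 gives D_6.

6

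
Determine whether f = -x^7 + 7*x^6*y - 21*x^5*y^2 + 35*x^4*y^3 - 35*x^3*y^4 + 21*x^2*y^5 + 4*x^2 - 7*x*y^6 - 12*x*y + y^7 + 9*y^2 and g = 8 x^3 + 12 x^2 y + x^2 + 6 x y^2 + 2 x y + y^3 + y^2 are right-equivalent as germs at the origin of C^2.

The Hessian of f at 0 has rank 1. Corank 1: A-series; mu = 6 gives A_6. The Hessian of g at 0 has rank 1. Corank 1: A-series; mu = 2 gives A_2. f is A_6 but g is A_2, hence not right-equivalent.

No.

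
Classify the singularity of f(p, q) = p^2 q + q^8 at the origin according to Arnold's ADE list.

D_9

The Hessian of f at 0 has rank 0. Corank 2; j^3 = p^2*q has shape L^2 M (L != M), so D-series; mu = 9 gives D_9.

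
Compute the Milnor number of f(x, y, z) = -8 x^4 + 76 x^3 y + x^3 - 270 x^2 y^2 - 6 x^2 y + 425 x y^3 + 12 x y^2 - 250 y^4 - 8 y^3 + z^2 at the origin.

The Hessian of f at 0 has rank 1. Corank 2; j^3 = (x - 2*y)^3 is a perfect cube, so E-series; the 4-jet and mu = 7 give E_7.

7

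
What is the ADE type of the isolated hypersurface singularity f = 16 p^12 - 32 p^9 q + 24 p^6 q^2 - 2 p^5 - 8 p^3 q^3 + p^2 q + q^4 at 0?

D_5

The Hessian of f at 0 has rank 0. Corank 2; j^3 = p^2*q has shape L^2 M (L != M), so D-series; mu = 5 gives D_5.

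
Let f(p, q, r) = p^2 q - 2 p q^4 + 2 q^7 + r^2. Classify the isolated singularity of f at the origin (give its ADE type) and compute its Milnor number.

The Hessian of f at 0 has rank 1. Corank 2; j^3 = p^2*q has shape L^2 M (L != M), so D-series; mu = 8 gives D_8.

Type D_8, Milnor number mu = 8.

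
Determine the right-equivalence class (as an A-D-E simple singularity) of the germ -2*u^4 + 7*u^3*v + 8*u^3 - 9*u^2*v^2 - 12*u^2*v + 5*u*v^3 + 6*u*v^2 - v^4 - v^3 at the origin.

The Hessian of f at 0 is [[0, 0], [0, 0]] with rank 0, so corank 2. A Groebner basis of the Jacobian ideal J(f) in C{u,v} is {768*u^2 - 768*u*v + v^4 + 8*v^3 + 192*v^2, u^3 - 36*u^2 + 36*u*v - v^3/2 - 9*v^2, u^2*v - 40*u^2 + 40*u*v - 2*v^3/3 - 10*v^2, -32*u^2 + u*v^2 + 32*u*v - 5*v^3/6 - 8*v^2}; counting standard monomials gives mu = 7. Corank 2; j^3 = (2*u - v)^3 is a perfect cube, so E-series; the 4-jet and mu = 7 give E_7.

E7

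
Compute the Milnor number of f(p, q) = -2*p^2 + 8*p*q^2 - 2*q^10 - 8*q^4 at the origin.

9

The Hessian of f at 0 is [[-4, 0], [0, 0]] with rank 1, so corank 1. A Groebner basis of the Jacobian ideal J(f) in C{p,q} is {p^5, p^4*q, -p/2 + q^2}; counting standard monomials gives mu = 9. Corank 1: A-series; mu = 9 gives A_9.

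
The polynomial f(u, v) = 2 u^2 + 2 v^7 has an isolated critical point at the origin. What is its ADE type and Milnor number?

Type A6, Milnor number mu = 6.

The Hessian of f at 0 has rank 1. Corank 1: A-series; mu = 6 gives A_6.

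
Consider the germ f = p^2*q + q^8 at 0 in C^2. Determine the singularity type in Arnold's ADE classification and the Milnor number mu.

Type D_9, Milnor number mu = 9.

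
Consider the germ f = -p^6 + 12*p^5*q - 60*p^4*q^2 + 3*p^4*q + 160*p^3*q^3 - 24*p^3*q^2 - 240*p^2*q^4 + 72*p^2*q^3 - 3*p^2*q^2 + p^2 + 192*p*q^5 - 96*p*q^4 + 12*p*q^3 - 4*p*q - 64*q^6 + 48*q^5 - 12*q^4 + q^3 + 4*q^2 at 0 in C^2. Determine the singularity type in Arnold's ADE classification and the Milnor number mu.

Type A2, Milnor number mu = 2.

The Hessian of f at 0 has rank 1. Corank 1: A-series; mu = 2 gives A_2.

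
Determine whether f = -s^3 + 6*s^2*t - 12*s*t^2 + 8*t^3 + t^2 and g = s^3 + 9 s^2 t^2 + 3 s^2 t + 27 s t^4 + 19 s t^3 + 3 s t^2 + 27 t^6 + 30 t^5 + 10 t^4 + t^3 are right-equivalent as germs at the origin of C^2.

No.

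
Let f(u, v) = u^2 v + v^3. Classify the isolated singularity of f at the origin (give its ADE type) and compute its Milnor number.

Type D_4, Milnor number mu = 4.

The Hessian of f at 0 has rank 0. Corank 2; j^3 = v*(u^2 + v^2) splits into three distinct lines over C (the quadratic factor has nonzero discriminant), so D_4.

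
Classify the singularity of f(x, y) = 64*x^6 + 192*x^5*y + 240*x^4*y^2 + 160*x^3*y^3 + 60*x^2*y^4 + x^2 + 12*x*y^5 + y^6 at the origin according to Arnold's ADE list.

A_{5}

The Hessian of f at 0 has rank 1. Corank 1: A-series; mu = 5 gives A_5.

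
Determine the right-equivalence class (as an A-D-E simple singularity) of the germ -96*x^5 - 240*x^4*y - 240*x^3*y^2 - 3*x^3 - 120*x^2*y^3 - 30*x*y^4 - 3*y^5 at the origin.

E8

The Hessian of f at 0 has rank 0. Corank 2; j^3 = -3*x^3 is a perfect cube, so E-series; the 5-jet and mu = 8 give E_8.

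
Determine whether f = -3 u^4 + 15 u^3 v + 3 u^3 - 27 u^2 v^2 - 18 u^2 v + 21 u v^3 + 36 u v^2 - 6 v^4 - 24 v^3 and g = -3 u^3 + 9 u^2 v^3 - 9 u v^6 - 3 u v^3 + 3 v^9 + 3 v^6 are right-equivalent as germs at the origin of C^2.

The Hessian of f at 0 is [[0, 0], [0, 0]] with rank 0, so corank 2. A Groebner basis of the Jacobian ideal J(f) in C{u,v} is {3*u^2 - 12*u*v + v^4 - v^3 + 12*v^2, u^3 - 18*u^2 + 72*u*v - 2*v^3 - 72*v^2, u^2*v - 7*u^2 + 28*u*v - 5*v^3/3 - 28*v^2, -2*u^2 + u*v^2 + 8*u*v - 4*v^3/3 - 8*v^2}; counting standard monomials gives mu = 7. Corank 2; j^3 = 3*(u - 2*v)^3 is a perfect cube, so E-series; the 4-jet and mu = 7 give E_7. The Hessian of g at 0 is [[0, 0], [0, 0]] with rank 0, so corank 2. A Groebner basis of the Jacobian ideal J(g) in C{u,v} is {u^3, u*v^2, 3*u^2 + v^3}; counting standard monomials gives mu = 7. Corank 2; j^3 = -3*u^3 is a perfect cube, so E-series; the 4-jet and mu = 7 give E_7. Both have type E_7, hence right-equivalent.

Yes.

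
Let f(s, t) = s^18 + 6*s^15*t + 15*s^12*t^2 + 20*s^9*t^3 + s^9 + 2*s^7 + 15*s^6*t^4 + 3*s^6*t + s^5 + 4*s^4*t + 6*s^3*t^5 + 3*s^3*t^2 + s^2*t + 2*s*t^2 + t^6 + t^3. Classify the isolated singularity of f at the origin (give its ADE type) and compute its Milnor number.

Type D_7, Milnor number mu = 7.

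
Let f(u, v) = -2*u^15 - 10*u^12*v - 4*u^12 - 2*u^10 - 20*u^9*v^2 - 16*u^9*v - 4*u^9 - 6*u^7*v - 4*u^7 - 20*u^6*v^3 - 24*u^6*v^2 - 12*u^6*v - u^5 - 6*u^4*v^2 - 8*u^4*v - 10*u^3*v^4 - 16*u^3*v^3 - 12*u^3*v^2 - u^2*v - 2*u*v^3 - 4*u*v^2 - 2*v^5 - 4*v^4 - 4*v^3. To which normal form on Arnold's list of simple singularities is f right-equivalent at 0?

The Hessian of f at 0 is [[0, 0], [0, 0]] with rank 0, so corank 2. A Groebner basis of the Jacobian ideal J(f) in C{u,v} is {u^3 - 35*u^2 - 148*u*v - 156*v^2, u^2*v + 17*u^2 + 72*u*v + 76*v^2, -33*u^2/4 + u*v^2 - 35*u*v - 37*v^2, 4*u^2 + 17*u*v + v^3 + 18*v^2}; counting standard monomials gives mu = 6. Corank 2; j^3 = -v*(u + 2*v)^2 has shape L^2 M (L != M), so D-series; mu = 6 gives D_6.

D6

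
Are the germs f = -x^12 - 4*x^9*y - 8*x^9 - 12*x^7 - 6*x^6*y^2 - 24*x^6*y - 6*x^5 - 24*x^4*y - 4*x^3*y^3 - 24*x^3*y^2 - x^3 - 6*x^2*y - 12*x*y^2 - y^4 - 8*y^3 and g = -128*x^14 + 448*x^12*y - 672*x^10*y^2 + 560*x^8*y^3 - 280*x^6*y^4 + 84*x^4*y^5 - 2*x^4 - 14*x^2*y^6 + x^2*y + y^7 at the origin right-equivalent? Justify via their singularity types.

The Hessian of f at 0 has rank 0. Corank 2; j^3 = -(x + 2*y)^3 is a perfect cube, so E-series; the 4-jet and mu = 6 give E_6. The Hessian of g at 0 has rank 0. Corank 2; j^3 = x^2*y has shape L^2 M (L != M), so D-series; mu = 8 gives D_8. f is E_6 but g is D_8, hence not right-equivalent.

No.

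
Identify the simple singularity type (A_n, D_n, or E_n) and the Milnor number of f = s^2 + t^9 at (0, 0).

Type A_8, Milnor number mu = 8.

The Hessian of f at 0 is [[2, 0], [0, 0]] with rank 1, so corank 1. A Groebner basis of the Jacobian ideal J(f) in C{s,t} is {t^8, s}; counting standard monomials gives mu = 8. Corank 1: A-series; mu = 8 gives A_8.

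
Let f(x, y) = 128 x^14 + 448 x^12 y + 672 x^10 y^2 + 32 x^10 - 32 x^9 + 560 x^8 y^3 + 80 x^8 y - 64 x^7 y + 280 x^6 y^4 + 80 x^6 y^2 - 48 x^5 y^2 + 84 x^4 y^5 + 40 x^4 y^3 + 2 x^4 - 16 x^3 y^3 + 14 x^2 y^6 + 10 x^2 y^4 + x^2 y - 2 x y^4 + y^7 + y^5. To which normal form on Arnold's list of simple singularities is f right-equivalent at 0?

D6

The Hessian of f at 0 has rank 0. Corank 2; j^3 = x^2*y has shape L^2 M (L != M), so D-series; mu = 6 gives D_6.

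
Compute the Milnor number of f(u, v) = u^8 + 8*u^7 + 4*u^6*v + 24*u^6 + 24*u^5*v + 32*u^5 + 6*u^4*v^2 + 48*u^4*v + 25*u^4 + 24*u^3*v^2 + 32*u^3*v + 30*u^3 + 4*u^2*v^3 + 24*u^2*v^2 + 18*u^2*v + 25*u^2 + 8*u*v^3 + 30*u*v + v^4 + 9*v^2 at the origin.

The Hessian of f at 0 has rank 1. Corank 1: A-series; mu = 3 gives A_3.

3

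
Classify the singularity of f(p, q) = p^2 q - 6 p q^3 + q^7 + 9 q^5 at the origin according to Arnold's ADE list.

D_{8}

The Hessian of f at 0 has rank 0. Corank 2; j^3 = p^2*q has shape L^2 M (L != M), so D-series; mu = 8 gives D_8.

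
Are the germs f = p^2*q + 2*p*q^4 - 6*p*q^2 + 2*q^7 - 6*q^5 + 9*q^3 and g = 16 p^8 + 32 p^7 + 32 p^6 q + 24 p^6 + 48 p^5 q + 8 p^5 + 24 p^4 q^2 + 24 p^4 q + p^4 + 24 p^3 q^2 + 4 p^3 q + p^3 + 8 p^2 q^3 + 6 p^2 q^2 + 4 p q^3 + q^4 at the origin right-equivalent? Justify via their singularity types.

No.

The Hessian of f at 0 has rank 0. Corank 2; j^3 = q*(p - 3*q)^2 has shape L^2 M (L != M), so D-series; mu = 8 gives D_8. The Hessian of g at 0 has rank 0. Corank 2; j^3 = p^3 is a perfect cube, so E-series; the 4-jet and mu = 6 give E_6. f is D_8 but g is E_6, hence not right-equivalent.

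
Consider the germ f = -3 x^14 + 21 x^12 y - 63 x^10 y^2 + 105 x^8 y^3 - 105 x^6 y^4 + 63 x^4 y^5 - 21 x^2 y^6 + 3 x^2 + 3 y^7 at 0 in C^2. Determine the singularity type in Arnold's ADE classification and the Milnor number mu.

The Hessian of f at 0 is [[6, 0], [0, 0]] with rank 1, so corank 1. A Groebner basis of the Jacobian ideal J(f) in C{x,y} is {y^6, x}; counting standard monomials gives mu = 6. Corank 1: A-series; mu = 6 gives A_6.

Type A_{6}, Milnor number mu = 6.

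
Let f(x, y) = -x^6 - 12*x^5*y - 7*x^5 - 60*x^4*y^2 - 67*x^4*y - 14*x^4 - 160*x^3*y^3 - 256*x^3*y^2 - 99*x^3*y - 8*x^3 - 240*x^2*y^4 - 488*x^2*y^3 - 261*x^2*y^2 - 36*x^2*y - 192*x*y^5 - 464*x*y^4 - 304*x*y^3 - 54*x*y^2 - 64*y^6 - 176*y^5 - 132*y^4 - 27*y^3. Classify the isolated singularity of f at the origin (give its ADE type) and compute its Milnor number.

Type E_7, Milnor number mu = 7.

The Hessian of f at 0 has rank 0. Corank 2; j^3 = -(2*x + 3*y)^3 is a perfect cube, so E-series; the 4-jet and mu = 7 give E_7.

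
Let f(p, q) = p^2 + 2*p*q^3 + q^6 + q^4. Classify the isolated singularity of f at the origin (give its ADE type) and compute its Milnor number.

The Hessian of f at 0 has rank 1. Corank 1: A-series; mu = 3 gives A_3.

Type A_3, Milnor number mu = 3.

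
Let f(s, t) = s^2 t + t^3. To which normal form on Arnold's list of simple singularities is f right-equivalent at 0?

D_{4}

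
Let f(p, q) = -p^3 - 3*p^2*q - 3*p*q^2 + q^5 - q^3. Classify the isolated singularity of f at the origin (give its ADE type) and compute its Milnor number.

Type E8, Milnor number mu = 8.

The Hessian of f at 0 has rank 0. Corank 2; j^3 = -(p + q)^3 is a perfect cube, so E-series; the 5-jet and mu = 8 give E_8.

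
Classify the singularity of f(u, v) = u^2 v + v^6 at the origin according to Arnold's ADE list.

The Hessian of f at 0 is [[0, 0], [0, 0]] with rank 0, so corank 2. A Groebner basis of the Jacobian ideal J(f) in C{u,v} is {u^2/6 + v^5, u^3, u*v}; counting standard monomials gives mu = 7. Corank 2; j^3 = u^2*v has shape L^2 M (L != M), so D-series; mu = 7 gives D_7.

D7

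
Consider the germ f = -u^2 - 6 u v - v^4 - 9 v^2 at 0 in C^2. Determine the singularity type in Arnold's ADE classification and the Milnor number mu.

Type A3, Milnor number mu = 3.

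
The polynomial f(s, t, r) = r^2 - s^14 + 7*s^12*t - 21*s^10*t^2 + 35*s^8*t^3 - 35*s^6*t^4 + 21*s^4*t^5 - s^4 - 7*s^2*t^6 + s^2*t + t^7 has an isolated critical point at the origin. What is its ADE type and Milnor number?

The Hessian of f at 0 has rank 1. Corank 2; j^3 = s^2*t has shape L^2 M (L != M), so D-series; mu = 8 gives D_8.

Type D_{8}, Milnor number mu = 8.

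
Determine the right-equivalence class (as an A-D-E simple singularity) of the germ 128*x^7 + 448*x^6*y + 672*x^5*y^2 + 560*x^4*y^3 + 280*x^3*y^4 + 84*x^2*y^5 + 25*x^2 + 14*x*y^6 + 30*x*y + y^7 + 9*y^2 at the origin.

A_6

The Hessian of f at 0 has rank 1. Corank 1: A-series; mu = 6 gives A_6.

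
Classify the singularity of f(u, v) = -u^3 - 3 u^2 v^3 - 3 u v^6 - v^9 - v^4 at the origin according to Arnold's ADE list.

E_{6}

The Hessian of f at 0 is [[0, 0], [0, 0]] with rank 0, so corank 2. A Groebner basis of the Jacobian ideal J(f) in C{u,v} is {v^3, u^2}; counting standard monomials gives mu = 6. Corank 2; j^3 = -u^3 is a perfect cube, so E-series; the 4-jet and mu = 6 give E_6.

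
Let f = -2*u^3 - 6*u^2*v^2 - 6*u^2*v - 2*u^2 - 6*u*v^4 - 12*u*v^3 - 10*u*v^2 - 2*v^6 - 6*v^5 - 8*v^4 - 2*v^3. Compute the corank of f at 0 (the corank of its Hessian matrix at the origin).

1

Hessian at 0 has rank 1.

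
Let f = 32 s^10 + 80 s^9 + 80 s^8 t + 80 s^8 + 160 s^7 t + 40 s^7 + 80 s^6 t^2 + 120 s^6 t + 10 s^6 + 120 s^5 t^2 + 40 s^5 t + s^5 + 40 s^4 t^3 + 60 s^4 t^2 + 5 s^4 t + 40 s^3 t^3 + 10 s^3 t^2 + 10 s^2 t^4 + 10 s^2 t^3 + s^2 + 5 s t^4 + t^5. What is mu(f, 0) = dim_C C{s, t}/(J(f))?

4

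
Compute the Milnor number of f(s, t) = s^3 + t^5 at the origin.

8

The Hessian of f at 0 is [[0, 0], [0, 0]] with rank 0, so corank 2. A Groebner basis of the Jacobian ideal J(f) in C{s,t} is {t^4, s^2}; counting standard monomials gives mu = 8. Corank 2; j^3 = s^3 is a perfect cube, so E-series; the 5-jet and mu = 8 give E_8.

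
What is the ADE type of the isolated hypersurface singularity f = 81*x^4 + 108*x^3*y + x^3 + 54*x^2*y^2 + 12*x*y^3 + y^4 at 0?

The Hessian of f at 0 has rank 0. Corank 2; j^3 = x^3 is a perfect cube, so E-series; the 4-jet and mu = 6 give E_6.

E_6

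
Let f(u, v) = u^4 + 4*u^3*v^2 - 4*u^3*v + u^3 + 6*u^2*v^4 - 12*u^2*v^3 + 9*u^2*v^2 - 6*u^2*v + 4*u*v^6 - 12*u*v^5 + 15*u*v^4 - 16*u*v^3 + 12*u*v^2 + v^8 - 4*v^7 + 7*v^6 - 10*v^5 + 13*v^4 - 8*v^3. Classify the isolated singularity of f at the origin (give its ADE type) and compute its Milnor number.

Type E_6, Milnor number mu = 6.

The Hessian of f at 0 has rank 0. Corank 2; j^3 = (u - 2*v)^3 is a perfect cube, so E-series; the 4-jet and mu = 6 give E_6.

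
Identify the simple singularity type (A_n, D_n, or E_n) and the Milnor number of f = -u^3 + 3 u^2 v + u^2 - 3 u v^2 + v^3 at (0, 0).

Type A_{2}, Milnor number mu = 2.

The Hessian of f at 0 has rank 1. Corank 1: A-series; mu = 2 gives A_2.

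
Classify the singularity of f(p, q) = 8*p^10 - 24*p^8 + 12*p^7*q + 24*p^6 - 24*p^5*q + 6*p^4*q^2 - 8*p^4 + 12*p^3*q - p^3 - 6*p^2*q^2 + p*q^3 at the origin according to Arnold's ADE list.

The Hessian of f at 0 is [[0, 0], [0, 0]] with rank 0, so corank 2. A Groebner basis of the Jacobian ideal J(f) in C{p,q} is {3*p^2/4 + q^4 - q^3/4, p^3, p^2*q + p^2/4 - q^3/12, p^2 + p*q^2 - q^3/3}; counting standard monomials gives mu = 7. Corank 2; j^3 = -p^3 is a perfect cube, so E-series; the 4-jet and mu = 7 give E_7.

E_{7}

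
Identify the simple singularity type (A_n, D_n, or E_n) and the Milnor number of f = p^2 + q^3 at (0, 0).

The Hessian of f at 0 has rank 1. Corank 1: A-series; mu = 2 gives A_2.

Type A_{2}, Milnor number mu = 2.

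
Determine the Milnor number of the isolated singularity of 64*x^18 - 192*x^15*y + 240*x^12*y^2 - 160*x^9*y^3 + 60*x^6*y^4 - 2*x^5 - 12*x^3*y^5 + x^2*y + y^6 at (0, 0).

7

The Hessian of f at 0 has rank 0. Corank 2; j^3 = x^2*y has shape L^2 M (L != M), so D-series; mu = 7 gives D_7.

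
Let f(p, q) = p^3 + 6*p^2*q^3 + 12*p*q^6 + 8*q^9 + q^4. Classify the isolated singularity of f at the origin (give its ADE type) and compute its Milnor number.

Type E_6, Milnor number mu = 6.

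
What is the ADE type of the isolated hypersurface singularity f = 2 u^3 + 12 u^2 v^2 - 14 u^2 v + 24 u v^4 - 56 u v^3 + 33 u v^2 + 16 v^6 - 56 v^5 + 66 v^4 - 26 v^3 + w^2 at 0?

D4

The Hessian of f at 0 is [[0, 0, 0], [0, 0, 0], [0, 0, 2]] with rank 1, so corank 2. A Groebner basis of the Jacobian ideal J(f) in C{u,v,w} is {v^3, u^2 - 3*v^2/2, u*v - 3*v^2/2, w}; counting standard monomials gives mu = 4. Corank 2; j^3 = (u - 2*v)*(2*u^2 - 10*u*v + 13*v^2) splits into three distinct lines over C (the quadratic factor has nonzero discriminant), so D_4.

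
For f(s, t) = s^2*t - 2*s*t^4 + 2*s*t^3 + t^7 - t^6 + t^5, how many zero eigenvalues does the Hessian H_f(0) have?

Hessian at 0 has rank 0.

2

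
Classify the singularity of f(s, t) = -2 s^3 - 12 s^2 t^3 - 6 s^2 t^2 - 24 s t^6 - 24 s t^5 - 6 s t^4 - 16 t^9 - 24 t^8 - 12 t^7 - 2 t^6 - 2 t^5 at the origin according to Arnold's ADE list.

E_{8}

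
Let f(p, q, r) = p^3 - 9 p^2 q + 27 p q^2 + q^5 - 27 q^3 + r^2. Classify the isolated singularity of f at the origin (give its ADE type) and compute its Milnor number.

The Hessian of f at 0 has rank 1. Corank 2; j^3 = (p - 3*q)^3 is a perfect cube, so E-series; the 5-jet and mu = 8 give E_8.

Type E_{8}, Milnor number mu = 8.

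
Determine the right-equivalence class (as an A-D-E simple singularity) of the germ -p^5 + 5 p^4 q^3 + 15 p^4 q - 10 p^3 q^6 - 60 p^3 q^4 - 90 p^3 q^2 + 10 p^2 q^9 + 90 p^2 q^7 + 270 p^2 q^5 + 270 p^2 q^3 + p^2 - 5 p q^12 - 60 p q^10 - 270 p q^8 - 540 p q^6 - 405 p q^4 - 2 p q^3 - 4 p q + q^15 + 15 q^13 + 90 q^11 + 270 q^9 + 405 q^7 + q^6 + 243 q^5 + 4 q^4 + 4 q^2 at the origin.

A_4

The Hessian of f at 0 is [[2, -4], [-4, 8]] with rank 1, so corank 1. A Groebner basis of the Jacobian ideal J(f) in C{p,q} is {-p + q^3 + 2*q, p^2 - 4*q^2, p*q - 2*q^2}; counting standard monomials gives mu = 4. Corank 1: A-series; mu = 4 gives A_4.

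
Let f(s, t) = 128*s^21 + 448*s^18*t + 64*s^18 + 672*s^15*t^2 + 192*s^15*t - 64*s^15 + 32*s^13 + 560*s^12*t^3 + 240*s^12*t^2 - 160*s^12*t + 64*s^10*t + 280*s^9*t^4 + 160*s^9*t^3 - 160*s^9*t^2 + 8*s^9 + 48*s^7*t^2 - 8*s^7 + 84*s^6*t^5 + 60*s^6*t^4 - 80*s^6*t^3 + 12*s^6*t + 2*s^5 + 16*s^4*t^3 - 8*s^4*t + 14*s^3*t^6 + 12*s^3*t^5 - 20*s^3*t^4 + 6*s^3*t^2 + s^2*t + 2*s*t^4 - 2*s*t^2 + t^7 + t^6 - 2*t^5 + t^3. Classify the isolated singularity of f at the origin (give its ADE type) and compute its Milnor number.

Type D7, Milnor number mu = 7.

The Hessian of f at 0 has rank 0. Corank 2; j^3 = t*(s - t)^2 has shape L^2 M (L != M), so D-series; mu = 7 gives D_7.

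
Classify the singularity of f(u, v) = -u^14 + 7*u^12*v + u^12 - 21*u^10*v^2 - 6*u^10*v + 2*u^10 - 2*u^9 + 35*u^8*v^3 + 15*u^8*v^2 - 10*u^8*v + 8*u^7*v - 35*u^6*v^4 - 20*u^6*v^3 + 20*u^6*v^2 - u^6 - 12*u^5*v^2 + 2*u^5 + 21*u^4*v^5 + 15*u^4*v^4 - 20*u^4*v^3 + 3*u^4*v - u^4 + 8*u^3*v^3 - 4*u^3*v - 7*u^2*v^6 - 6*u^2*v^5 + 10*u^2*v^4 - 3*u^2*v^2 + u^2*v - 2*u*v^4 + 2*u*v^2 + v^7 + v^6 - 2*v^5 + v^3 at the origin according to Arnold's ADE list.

The Hessian of f at 0 has rank 0. Corank 2; j^3 = v*(u + v)^2 has shape L^2 M (L != M), so D-series; mu = 7 gives D_7.

D7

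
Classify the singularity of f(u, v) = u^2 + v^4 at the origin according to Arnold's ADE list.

The Hessian of f at 0 has rank 1. Corank 1: A-series; mu = 3 gives A_3.

A_3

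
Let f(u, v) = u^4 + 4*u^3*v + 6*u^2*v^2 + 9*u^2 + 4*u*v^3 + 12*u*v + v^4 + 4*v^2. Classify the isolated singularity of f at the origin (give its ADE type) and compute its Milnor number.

Type A3, Milnor number mu = 3.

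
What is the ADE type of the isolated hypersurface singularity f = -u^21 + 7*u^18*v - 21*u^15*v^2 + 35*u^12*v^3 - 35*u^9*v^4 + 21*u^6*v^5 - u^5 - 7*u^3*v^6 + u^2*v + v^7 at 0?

The Hessian of f at 0 is [[0, 0], [0, 0]] with rank 0, so corank 2. A Groebner basis of the Jacobian ideal J(f) in C{u,v} is {u^2/7 + v^6, u^3, u*v}; counting standard monomials gives mu = 8. Corank 2; j^3 = u^2*v has shape L^2 M (L != M), so D-series; mu = 8 gives D_8.

D8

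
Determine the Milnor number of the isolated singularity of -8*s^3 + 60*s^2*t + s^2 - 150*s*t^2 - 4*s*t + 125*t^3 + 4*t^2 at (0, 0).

The Hessian of f at 0 has rank 1. Corank 1: A-series; mu = 2 gives A_2.

2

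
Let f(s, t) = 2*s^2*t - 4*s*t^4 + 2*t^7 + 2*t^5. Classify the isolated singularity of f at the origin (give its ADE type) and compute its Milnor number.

Type D6, Milnor number mu = 6.

The Hessian of f at 0 is [[0, 0], [0, 0]] with rank 0, so corank 2. A Groebner basis of the Jacobian ideal J(f) in C{s,t} is {-s*t + t^4, s*t^2, s^2 + 5*s*t}; counting standard monomials gives mu = 6. Corank 2; j^3 = 2*s^2*t has shape L^2 M (L != M), so D-series; mu = 6 gives D_6.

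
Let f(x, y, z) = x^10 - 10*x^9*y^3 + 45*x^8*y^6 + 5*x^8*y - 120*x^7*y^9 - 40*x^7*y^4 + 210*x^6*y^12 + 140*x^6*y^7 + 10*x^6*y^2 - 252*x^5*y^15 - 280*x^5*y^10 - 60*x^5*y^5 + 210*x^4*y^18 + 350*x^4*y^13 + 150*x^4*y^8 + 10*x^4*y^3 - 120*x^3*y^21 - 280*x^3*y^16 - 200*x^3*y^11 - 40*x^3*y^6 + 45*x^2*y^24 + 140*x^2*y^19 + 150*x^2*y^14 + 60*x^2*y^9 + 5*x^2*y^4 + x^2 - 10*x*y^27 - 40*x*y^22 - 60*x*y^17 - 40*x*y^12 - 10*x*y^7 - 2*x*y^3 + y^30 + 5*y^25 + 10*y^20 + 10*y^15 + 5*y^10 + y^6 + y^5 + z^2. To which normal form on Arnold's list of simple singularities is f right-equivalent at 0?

A_4

The Hessian of f at 0 has rank 2. Corank 1: A-series; mu = 4 gives A_4.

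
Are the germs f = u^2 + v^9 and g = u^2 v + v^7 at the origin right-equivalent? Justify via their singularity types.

No.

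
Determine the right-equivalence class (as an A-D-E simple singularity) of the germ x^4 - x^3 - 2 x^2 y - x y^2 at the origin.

D5

The Hessian of f at 0 is [[0, 0], [0, 0]] with rank 0, so corank 2. A Groebner basis of the Jacobian ideal J(f) in C{x,y} is {x*y^2 - x*y/4 - y^2/4, x*y/4 + y^3 + y^2/4, x^2 + x*y}; counting standard monomials gives mu = 5. Corank 2; j^3 = -x*(x + y)^2 has shape L^2 M (L != M), so D-series; mu = 5 gives D_5.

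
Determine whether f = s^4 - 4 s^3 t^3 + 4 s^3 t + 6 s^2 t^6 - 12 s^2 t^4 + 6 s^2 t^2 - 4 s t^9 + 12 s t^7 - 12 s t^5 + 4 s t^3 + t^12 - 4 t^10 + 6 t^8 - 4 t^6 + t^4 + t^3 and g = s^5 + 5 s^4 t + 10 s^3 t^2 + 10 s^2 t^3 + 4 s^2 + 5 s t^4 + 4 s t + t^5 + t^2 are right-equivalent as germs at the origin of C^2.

The Hessian of f at 0 is [[0, 0], [0, 0]] with rank 0, so corank 2. A Groebner basis of the Jacobian ideal J(f) in C{s,t} is {s^3 + 3*s^2*t, t^2}; counting standard monomials gives mu = 6. Corank 2; j^3 = t^3 is a perfect cube, so E-series; the 4-jet and mu = 6 give E_6. The Hessian of g at 0 is [[8, 4], [4, 2]] with rank 1, so corank 1. A Groebner basis of the Jacobian ideal J(g) in C{s,t} is {t^4, s + t/2}; counting standard monomials gives mu = 4. Corank 1: A-series; mu = 4 gives A_4. f is E_6 but g is A_4, hence not right-equivalent.

No.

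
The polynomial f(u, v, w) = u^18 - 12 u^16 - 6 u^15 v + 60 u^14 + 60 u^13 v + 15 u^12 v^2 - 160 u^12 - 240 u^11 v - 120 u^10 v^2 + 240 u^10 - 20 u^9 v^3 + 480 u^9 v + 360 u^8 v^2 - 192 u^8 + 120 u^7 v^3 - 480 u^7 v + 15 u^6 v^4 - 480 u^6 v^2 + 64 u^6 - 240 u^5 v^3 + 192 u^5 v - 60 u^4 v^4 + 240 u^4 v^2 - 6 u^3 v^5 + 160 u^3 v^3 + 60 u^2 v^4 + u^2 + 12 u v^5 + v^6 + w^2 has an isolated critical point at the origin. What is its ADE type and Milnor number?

The Hessian of f at 0 is [[2, 0, 0], [0, 0, 0], [0, 0, 2]] with rank 2, so corank 1. A Groebner basis of the Jacobian ideal J(f) in C{u,v,w} is {v^5, u, w}; counting standard monomials gives mu = 5. Corank 1: A-series; mu = 5 gives A_5.

Type A5, Milnor number mu = 5.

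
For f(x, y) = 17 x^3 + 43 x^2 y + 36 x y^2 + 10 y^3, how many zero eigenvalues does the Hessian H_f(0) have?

2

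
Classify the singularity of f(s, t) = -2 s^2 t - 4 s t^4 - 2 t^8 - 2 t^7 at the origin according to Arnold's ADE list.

D9

The Hessian of f at 0 has rank 0. Corank 2; j^3 = -2*s^2*t has shape L^2 M (L != M), so D-series; mu = 9 gives D_9.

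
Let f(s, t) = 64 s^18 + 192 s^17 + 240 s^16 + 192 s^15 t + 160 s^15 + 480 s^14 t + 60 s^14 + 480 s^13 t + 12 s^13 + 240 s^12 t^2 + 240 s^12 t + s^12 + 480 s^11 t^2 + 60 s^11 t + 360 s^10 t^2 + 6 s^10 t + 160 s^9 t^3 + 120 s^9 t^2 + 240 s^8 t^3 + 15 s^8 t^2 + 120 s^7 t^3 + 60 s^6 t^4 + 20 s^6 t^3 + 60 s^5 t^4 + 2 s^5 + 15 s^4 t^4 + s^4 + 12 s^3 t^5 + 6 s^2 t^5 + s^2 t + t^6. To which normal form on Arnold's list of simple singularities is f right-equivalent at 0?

D7

The Hessian of f at 0 is [[0, 0], [0, 0]] with rank 0, so corank 2. A Groebner basis of the Jacobian ideal J(f) in C{s,t} is {s^2/6 + t^5, s^3, s*t}; counting standard monomials gives mu = 7. Corank 2; j^3 = s^2*t has shape L^2 M (L != M), so D-series; mu = 7 gives D_7.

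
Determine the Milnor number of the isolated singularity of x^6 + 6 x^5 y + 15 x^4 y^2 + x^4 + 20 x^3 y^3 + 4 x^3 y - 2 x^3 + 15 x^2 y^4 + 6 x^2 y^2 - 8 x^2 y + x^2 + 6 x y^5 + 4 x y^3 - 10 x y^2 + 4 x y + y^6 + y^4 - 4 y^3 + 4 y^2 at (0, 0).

5

The Hessian of f at 0 has rank 1. Corank 1: A-series; mu = 5 gives A_5.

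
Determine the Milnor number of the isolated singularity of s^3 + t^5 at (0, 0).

8

The Hessian of f at 0 is [[0, 0], [0, 0]] with rank 0, so corank 2. A Groebner basis of the Jacobian ideal J(f) in C{s,t} is {t^4, s^2}; counting standard monomials gives mu = 8. Corank 2; j^3 = s^3 is a perfect cube, so E-series; the 5-jet and mu = 8 give E_8.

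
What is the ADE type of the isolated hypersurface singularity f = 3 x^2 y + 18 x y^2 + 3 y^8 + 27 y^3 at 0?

D9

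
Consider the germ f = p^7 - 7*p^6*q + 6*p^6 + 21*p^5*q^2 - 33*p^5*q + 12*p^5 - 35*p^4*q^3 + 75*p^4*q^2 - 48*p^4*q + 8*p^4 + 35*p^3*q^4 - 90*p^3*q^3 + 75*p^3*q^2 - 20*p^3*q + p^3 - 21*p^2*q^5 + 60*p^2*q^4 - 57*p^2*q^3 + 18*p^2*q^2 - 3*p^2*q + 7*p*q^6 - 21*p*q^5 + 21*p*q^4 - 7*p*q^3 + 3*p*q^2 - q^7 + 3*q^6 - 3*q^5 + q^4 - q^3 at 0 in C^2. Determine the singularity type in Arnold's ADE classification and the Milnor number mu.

Type E_7, Milnor number mu = 7.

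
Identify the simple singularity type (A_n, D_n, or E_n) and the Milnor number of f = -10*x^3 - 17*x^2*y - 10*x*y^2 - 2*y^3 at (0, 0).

The Hessian of f at 0 has rank 0. Corank 2; j^3 = -(2*x + y)*(5*x^2 + 6*x*y + 2*y^2) splits into three distinct lines over C (the quadratic factor has nonzero discriminant), so D_4.

Type D_{4}, Milnor number mu = 4.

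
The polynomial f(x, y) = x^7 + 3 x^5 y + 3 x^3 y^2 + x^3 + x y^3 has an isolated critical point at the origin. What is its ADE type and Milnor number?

Type E_{7}, Milnor number mu = 7.

The Hessian of f at 0 is [[0, 0], [0, 0]] with rank 0, so corank 2. A Groebner basis of the Jacobian ideal J(f) in C{x,y} is {x^3, x*y^2, 3*x^2 + y^3}; counting standard monomials gives mu = 7. Corank 2; j^3 = x^3 is a perfect cube, so E-series; the 4-jet and mu = 7 give E_7.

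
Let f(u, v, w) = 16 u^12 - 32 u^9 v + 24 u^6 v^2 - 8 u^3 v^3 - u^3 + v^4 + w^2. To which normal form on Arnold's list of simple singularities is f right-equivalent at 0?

E6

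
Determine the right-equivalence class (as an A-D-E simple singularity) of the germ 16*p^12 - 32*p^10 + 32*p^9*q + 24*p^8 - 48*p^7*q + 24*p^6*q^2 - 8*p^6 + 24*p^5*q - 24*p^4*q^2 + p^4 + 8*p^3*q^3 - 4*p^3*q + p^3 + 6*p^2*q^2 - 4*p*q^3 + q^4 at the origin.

E_6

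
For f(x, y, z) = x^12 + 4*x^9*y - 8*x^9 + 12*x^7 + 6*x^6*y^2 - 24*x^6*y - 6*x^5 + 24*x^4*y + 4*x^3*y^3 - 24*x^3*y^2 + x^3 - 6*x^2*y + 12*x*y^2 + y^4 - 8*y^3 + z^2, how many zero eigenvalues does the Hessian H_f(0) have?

2

Hessian at 0 has rank 1.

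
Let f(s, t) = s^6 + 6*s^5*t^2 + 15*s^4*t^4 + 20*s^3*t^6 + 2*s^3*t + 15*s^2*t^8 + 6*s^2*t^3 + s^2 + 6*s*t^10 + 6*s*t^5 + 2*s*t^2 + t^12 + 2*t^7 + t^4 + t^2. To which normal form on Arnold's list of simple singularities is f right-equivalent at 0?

The Hessian of f at 0 has rank 2. Corank 0: nondegenerate Morse point, so A_1.

A_{1}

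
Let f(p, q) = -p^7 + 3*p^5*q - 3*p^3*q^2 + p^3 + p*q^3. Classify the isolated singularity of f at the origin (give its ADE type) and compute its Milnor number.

Type E_{7}, Milnor number mu = 7.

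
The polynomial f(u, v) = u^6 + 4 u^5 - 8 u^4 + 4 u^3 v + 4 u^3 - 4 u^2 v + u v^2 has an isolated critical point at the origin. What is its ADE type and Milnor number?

Type D_7, Milnor number mu = 7.

The Hessian of f at 0 is [[0, 0], [0, 0]] with rank 0, so corank 2. A Groebner basis of the Jacobian ideal J(f) in C{u,v} is {-208*u^2/3 + 248*u*v/3 + v^4 - 10*v^3/3 - 24*v^2, u^3 - u^2 + u*v/2, u^2*v - 4*u^2 + 4*u*v - v^3/4 - v^2, -20*u^2/3 + u*v^2 + 22*u*v/3 - 2*v^3/3 - 2*v^2}; counting standard monomials gives mu = 7. Corank 2; j^3 = u*(2*u - v)^2 has shape L^2 M (L != M), so D-series; mu = 7 gives D_7.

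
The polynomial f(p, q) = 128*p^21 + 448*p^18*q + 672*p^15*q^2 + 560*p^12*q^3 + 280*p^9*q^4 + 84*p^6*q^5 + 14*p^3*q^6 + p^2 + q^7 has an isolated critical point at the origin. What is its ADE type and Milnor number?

Type A6, Milnor number mu = 6.

The Hessian of f at 0 has rank 1. Corank 1: A-series; mu = 6 gives A_6.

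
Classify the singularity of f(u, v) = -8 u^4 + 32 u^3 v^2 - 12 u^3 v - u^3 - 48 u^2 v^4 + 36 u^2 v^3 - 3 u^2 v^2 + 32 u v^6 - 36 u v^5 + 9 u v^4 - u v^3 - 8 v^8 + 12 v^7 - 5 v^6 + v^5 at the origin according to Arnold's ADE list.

E_7

The Hessian of f at 0 has rank 0. Corank 2; j^3 = -u^3 is a perfect cube, so E-series; the 4-jet and mu = 7 give E_7.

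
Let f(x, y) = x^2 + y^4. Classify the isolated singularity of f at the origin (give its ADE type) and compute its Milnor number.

The Hessian of f at 0 has rank 1. Corank 1: A-series; mu = 3 gives A_3.

Type A_{3}, Milnor number mu = 3.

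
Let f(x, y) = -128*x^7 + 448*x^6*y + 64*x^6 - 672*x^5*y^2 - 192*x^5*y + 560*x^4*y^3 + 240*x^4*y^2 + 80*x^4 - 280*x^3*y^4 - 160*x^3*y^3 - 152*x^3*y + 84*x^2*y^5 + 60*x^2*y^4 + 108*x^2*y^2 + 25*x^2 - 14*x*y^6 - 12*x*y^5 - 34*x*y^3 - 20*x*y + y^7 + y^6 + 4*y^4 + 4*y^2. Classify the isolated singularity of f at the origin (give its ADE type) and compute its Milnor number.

Type A_{6}, Milnor number mu = 6.

The Hessian of f at 0 has rank 1. Corank 1: A-series; mu = 6 gives A_6.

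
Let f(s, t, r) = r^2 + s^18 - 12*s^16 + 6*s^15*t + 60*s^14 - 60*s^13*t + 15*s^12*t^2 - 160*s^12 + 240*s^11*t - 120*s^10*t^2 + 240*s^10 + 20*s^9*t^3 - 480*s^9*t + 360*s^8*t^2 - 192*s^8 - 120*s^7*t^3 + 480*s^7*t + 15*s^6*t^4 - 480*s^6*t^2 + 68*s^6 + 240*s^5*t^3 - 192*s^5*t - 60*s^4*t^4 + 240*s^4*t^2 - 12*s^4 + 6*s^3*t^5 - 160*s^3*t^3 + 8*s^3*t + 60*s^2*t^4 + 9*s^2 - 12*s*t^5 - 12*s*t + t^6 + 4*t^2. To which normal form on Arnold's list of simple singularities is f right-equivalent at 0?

A5

The Hessian of f at 0 has rank 2. Corank 1: A-series; mu = 5 gives A_5.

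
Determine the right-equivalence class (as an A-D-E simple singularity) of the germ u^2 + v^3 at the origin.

A_{2}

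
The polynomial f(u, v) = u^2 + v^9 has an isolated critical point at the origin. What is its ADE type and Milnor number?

The Hessian of f at 0 is [[2, 0], [0, 0]] with rank 1, so corank 1. A Groebner basis of the Jacobian ideal J(f) in C{u,v} is {v^8, u}; counting standard monomials gives mu = 8. Corank 1: A-series; mu = 8 gives A_8.

Type A_8, Milnor number mu = 8.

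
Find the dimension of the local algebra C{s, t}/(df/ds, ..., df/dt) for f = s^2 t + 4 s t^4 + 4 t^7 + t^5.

6

The Hessian of f at 0 has rank 0. Corank 2; j^3 = s^2*t has shape L^2 M (L != M), so D-series; mu = 6 gives D_6.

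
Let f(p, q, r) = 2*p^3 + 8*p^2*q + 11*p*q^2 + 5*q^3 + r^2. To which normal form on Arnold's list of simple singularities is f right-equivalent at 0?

D_{4}

The Hessian of f at 0 has rank 1. Corank 2; j^3 = (p + q)*(2*p^2 + 6*p*q + 5*q^2) splits into three distinct lines over C (the quadratic factor has nonzero discriminant), so D_4.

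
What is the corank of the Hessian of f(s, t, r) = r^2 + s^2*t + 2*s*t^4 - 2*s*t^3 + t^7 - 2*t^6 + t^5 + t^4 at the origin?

2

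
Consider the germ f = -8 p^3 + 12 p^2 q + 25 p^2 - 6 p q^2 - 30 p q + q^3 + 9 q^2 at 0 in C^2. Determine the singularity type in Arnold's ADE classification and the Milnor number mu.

The Hessian of f at 0 is [[50, -30], [-30, 18]] with rank 1, so corank 1. A Groebner basis of the Jacobian ideal J(f) in C{p,q} is {q^2, p - 3*q/5}; counting standard monomials gives mu = 2. Corank 1: A-series; mu = 2 gives A_2.

Type A2, Milnor number mu = 2.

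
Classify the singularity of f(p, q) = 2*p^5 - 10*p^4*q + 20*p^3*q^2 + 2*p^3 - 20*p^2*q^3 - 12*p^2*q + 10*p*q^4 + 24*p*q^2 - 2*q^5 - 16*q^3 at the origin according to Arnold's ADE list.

E8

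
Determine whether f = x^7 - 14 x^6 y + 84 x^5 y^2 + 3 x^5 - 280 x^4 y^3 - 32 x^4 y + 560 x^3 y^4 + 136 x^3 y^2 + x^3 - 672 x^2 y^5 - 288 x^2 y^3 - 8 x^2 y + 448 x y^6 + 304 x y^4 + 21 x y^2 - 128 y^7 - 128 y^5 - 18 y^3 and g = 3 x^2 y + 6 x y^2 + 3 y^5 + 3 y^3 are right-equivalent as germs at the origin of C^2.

The Hessian of f at 0 is [[0, 0], [0, 0]] with rank 0, so corank 2. A Groebner basis of the Jacobian ideal J(f) in C{x,y} is {-x*y/4 + y^4 + 3*y^2/4, x*y^2 - 3*y^3, x^2 - 19*x*y/4 + 21*y^2/4}; counting standard monomials gives mu = 6. Corank 2; j^3 = (x - 3*y)^2*(x - 2*y) has shape L^2 M (L != M), so D-series; mu = 6 gives D_6. The Hessian of g at 0 is [[0, 0], [0, 0]] with rank 0, so corank 2. A Groebner basis of the Jacobian ideal J(g) in C{x,y} is {x^2/5 + y^4 - y^2/5, x^3 + y^3, x*y + y^2}; counting standard monomials gives mu = 6. Corank 2; j^3 = 3*y*(x + y)^2 has shape L^2 M (L != M), so D-series; mu = 6 gives D_6. Both have type D_6, hence right-equivalent.

Yes.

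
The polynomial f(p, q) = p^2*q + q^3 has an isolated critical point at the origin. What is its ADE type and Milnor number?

The Hessian of f at 0 has rank 0. Corank 2; j^3 = q*(p^2 + q^2) splits into three distinct lines over C (the quadratic factor has nonzero discriminant), so D_4.

Type D_{4}, Milnor number mu = 4.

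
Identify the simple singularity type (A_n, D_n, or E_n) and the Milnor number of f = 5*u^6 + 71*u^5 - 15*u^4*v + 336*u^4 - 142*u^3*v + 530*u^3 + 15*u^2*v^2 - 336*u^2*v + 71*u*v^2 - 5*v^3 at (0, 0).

Type D_4, Milnor number mu = 4.

The Hessian of f at 0 is [[0, 0], [0, 0]] with rank 0, so corank 2. A Groebner basis of the Jacobian ideal J(f) in C{u,v} is {v^3, u^2 - v^2/6, u*v - v^2/2}; counting standard monomials gives mu = 4. Corank 2; j^3 = (5*u - v)*(106*u^2 - 46*u*v + 5*v^2) splits into three distinct lines over C (the quadratic factor has nonzero discriminant), so D_4.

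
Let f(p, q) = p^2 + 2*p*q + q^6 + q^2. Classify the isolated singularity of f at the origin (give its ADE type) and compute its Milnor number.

Type A_{5}, Milnor number mu = 5.

The Hessian of f at 0 has rank 1. Corank 1: A-series; mu = 5 gives A_5.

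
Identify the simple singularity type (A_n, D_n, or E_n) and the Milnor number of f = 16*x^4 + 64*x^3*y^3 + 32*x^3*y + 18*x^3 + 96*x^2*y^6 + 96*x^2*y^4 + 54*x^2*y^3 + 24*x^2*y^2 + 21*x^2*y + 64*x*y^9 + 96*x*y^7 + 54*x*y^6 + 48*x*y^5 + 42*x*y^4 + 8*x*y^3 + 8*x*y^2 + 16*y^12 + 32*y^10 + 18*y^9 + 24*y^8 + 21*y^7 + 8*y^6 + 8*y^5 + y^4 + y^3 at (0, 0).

Type D_5, Milnor number mu = 5.

The Hessian of f at 0 has rank 0. Corank 2; j^3 = (2*x + y)*(3*x + y)^2 has shape L^2 M (L != M), so D-series; mu = 5 gives D_5.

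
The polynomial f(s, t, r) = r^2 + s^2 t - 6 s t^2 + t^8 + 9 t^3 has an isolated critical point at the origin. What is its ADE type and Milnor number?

Type D9, Milnor number mu = 9.

The Hessian of f at 0 has rank 1. Corank 2; j^3 = t*(s - 3*t)^2 has shape L^2 M (L != M), so D-series; mu = 9 gives D_9.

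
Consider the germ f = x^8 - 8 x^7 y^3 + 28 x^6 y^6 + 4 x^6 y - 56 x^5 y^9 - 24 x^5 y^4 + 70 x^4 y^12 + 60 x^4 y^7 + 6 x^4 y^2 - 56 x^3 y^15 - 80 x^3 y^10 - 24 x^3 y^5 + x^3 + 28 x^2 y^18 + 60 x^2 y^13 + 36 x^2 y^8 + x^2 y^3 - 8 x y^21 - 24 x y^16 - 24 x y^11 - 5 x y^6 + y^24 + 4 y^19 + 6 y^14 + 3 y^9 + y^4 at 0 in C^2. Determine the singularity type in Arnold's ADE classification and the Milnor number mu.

The Hessian of f at 0 has rank 0. Corank 2; j^3 = x^3 is a perfect cube, so E-series; the 4-jet and mu = 6 give E_6.

Type E6, Milnor number mu = 6.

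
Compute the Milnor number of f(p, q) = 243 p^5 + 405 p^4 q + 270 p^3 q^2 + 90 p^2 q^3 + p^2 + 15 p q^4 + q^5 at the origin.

4

The Hessian of f at 0 is [[2, 0], [0, 0]] with rank 1, so corank 1. A Groebner basis of the Jacobian ideal J(f) in C{p,q} is {q^4, p}; counting standard monomials gives mu = 4. Corank 1: A-series; mu = 4 gives A_4.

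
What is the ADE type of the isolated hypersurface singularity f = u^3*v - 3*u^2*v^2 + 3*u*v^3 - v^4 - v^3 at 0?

The Hessian of f at 0 has rank 0. Corank 2; j^3 = -v^3 is a perfect cube, so E-series; the 4-jet and mu = 7 give E_7.

E_{7}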